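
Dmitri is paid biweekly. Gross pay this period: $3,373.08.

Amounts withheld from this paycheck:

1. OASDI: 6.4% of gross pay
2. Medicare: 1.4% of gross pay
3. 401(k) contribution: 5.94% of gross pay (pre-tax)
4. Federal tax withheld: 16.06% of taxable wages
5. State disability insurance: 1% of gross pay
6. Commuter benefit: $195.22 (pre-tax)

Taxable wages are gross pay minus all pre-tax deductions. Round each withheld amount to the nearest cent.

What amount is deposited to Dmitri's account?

$2,202.48

401(k) contribution: $3,373.08 × 0.0594 = $200.36
Commuter benefit: $195.22
Pre-tax total = $200.36 + $195.22 = $395.58
Taxable wages = $3,373.08 − $395.58 = $2,977.50
Federal tax withheld: $2,977.50 × 0.1606 = $478.19
Medicare: $3,373.08 × 0.014 = $47.22
OASDI: $3,373.08 × 0.064 = $215.88
State disability insurance: $3,373.08 × 0.01 = $33.73
Total deductions = $200.36 + $195.22 + $478.19 + $47.22 + $215.88 + $33.73 = $1,170.60
Net pay = $3,373.08 − $1,170.60 = $2,202.48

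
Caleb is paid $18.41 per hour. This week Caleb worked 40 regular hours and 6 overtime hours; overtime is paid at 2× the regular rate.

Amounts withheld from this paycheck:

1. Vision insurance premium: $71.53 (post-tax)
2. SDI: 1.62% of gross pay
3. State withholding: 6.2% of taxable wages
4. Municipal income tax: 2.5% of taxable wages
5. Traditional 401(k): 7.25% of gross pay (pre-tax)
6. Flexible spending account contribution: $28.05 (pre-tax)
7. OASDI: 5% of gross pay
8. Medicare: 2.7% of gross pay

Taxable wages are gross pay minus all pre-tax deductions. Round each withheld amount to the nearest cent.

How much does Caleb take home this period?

$624.29

Regular pay: 40 × $18.41 = $736.40
Overtime pay: 6 × $18.41 × 2 = $220.92
Gross pay = $736.40 + $220.92 = $957.32
Flexible spending account contribution: $28.05
Traditional 401(k): $957.32 × 0.0725 = $69.41
Pre-tax total = $28.05 + $69.41 = $97.46
Taxable wages = $957.32 − $97.46 = $859.86
State withholding: $859.86 × 0.062 = $53.31
Municipal income tax: $859.86 × 0.025 = $21.50
SDI: $957.32 × 0.0162 = $15.51
Medicare: $957.32 × 0.027 = $25.85
OASDI: $957.32 × 0.05 = $47.87
Vision insurance premium: $71.53
Total deductions = $28.05 + $69.41 + $53.31 + $21.50 + $15.51 + $25.85 + $47.87 + $71.53 = $333.03
Net pay = $957.32 − $333.03 = $624.29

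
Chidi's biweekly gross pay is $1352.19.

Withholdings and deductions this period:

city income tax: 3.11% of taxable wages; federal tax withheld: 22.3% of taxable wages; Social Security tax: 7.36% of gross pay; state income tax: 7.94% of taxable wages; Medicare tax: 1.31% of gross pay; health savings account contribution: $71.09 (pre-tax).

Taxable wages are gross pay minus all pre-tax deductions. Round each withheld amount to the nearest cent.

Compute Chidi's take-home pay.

$736.62

Health savings account contribution: $71.09
Taxable wages = $1352.19 − $71.09 = $1281.10
State income tax: $1281.10 × 0.0794 = $101.72
Federal tax withheld: $1281.10 × 0.223 = $285.69
City income tax: $1281.10 × 0.0311 = $39.84
Medicare tax: $1352.19 × 0.0131 = $17.71
Social Security tax: $1352.19 × 0.0736 = $99.52
Total deductions = $71.09 + $101.72 + $285.69 + $39.84 + $17.71 + $99.52 = $615.57
Net pay = $1352.19 − $615.57 = $736.62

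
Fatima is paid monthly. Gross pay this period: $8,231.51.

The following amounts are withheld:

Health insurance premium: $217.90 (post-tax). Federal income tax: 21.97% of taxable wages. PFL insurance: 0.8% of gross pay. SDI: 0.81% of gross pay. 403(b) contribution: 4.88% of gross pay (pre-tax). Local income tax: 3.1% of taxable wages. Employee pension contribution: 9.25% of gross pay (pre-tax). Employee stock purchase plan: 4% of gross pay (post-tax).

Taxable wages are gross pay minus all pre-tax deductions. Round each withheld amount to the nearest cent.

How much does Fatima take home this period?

$4,616.66

403(b) contribution: $8,231.51 × 0.0488 = $401.70
Employee pension contribution: $8,231.51 × 0.0925 = $761.41
Pre-tax total = $401.70 + $761.41 = $1,163.11
Taxable wages = $8,231.51 − $1,163.11 = $7,068.40
Federal income tax: $7,068.40 × 0.2197 = $1,552.93
Local income tax: $7,068.40 × 0.031 = $219.12
PFL insurance: $8,231.51 × 0.008 = $65.85
SDI: $8,231.51 × 0.0081 = $66.68
Employee stock purchase plan: $8,231.51 × 0.04 = $329.26
Health insurance premium: $217.90
Total deductions = $401.70 + $761.41 + $1,552.93 + $219.12 + $65.85 + $66.68 + $329.26 + $217.90 = $3,614.85
Net pay = $8,231.51 − $3,614.85 = $4,616.66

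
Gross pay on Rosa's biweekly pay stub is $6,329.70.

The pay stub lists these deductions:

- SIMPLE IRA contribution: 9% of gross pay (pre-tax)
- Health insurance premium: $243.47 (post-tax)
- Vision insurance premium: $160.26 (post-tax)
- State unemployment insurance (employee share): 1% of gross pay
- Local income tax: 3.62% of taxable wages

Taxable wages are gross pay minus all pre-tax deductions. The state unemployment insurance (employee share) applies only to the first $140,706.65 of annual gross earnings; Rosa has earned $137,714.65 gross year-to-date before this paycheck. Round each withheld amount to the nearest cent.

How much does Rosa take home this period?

SIMPLE IRA contribution: $6,329.70 × 0.09 = $569.67
Taxable wages = $6,329.70 − $569.67 = $5,760.03
Local income tax: $5,760.03 × 0.0362 = $208.51
State unemployment insurance (employee share): only $140,706.65 − $137,714.65 = $2,992.00 of this check is subject → $2,992.00 × 0.01 = $29.92
Vision insurance premium: $160.26
Health insurance premium: $243.47
Total deductions = $569.67 + $208.51 + $29.92 + $160.26 + $243.47 = $1,211.83
Net pay = $6,329.70 − $1,211.83 = $5,117.87

$5,117.87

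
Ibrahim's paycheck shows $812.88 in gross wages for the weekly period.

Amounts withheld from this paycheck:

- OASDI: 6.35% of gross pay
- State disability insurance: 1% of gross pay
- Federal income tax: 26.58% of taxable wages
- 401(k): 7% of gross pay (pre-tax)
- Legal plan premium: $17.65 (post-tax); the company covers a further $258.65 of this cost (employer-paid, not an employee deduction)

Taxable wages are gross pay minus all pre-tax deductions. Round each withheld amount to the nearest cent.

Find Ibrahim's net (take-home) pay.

401(k): $812.88 × 0.07 = $56.90
Taxable wages = $812.88 − $56.90 = $755.98
Federal income tax: $755.98 × 0.2658 = $200.94
OASDI: $812.88 × 0.0635 = $51.62
State disability insurance: $812.88 × 0.01 = $8.13
Legal plan premium: $17.65
(Employer's $258.65 toward legal plan premium is not withheld from the employee.)
Total deductions = $56.90 + $200.94 + $51.62 + $8.13 + $17.65 = $335.24
Net pay = $812.88 − $335.24 = $477.64

$477.64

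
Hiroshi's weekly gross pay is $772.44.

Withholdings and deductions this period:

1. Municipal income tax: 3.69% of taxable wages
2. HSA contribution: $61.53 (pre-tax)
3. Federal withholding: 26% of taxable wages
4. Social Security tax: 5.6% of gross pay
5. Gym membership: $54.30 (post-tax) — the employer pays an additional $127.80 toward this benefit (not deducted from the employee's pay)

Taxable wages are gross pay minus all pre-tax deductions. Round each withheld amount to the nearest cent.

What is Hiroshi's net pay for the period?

$402.28

HSA contribution: $61.53
Taxable wages = $772.44 − $61.53 = $710.91
Municipal income tax: $710.91 × 0.0369 = $26.23
Federal withholding: $710.91 × 0.26 = $184.84
Social Security tax: $772.44 × 0.056 = $43.26
Gym membership: $54.30
(Employer's $127.80 toward gym membership is not withheld from the employee.)
Total deductions = $61.53 + $26.23 + $184.84 + $43.26 + $54.30 = $370.16
Net pay = $772.44 − $370.16 = $402.28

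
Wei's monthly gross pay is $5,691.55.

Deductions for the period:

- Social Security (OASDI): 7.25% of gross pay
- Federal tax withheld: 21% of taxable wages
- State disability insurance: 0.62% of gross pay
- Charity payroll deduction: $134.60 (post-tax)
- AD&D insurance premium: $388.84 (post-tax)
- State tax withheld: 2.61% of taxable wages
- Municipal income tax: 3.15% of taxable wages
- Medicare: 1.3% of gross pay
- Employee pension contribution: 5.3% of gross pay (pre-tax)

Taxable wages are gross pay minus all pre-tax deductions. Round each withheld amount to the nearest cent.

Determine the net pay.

$2,902.20

Employee pension contribution: $5,691.55 × 0.053 = $301.65
Taxable wages = $5,691.55 − $301.65 = $5,389.90
Federal tax withheld: $5,389.90 × 0.21 = $1,131.88
State tax withheld: $5,389.90 × 0.0261 = $140.68
Municipal income tax: $5,389.90 × 0.0315 = $169.78
State disability insurance: $5,691.55 × 0.0062 = $35.29
Social Security (OASDI): $5,691.55 × 0.0725 = $412.64
Medicare: $5,691.55 × 0.013 = $73.99
AD&D insurance premium: $388.84
Charity payroll deduction: $134.60
Total deductions = $301.65 + $1,131.88 + $140.68 + $169.78 + $35.29 + $412.64 + $73.99 + $388.84 + $134.60 = $2,789.35
Net pay = $5,691.55 − $2,789.35 = $2,902.20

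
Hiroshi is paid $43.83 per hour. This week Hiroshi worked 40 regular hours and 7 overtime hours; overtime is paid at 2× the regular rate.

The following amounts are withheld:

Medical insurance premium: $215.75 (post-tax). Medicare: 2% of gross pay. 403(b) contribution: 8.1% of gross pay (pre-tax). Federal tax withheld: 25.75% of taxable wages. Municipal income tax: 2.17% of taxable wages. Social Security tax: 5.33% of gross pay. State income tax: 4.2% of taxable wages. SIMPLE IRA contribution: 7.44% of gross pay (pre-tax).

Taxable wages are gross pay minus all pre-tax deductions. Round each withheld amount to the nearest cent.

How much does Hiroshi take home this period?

$967.69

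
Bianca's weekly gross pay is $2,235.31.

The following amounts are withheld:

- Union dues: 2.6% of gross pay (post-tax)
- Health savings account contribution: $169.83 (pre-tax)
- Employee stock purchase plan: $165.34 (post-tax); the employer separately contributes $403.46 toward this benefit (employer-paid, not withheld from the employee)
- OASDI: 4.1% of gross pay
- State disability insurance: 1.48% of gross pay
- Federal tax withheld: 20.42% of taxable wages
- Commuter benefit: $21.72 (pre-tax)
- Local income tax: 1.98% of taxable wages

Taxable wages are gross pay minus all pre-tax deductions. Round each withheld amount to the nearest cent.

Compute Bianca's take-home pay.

Commuter benefit: $21.72
Health savings account contribution: $169.83
Pre-tax total = $21.72 + $169.83 = $191.55
Taxable wages = $2,235.31 − $191.55 = $2,043.76
Local income tax: $2,043.76 × 0.0198 = $40.47
Federal tax withheld: $2,043.76 × 0.2042 = $417.34
OASDI: $2,235.31 × 0.041 = $91.65
State disability insurance: $2,235.31 × 0.0148 = $33.08
Union dues: $2,235.31 × 0.026 = $58.12
Employee stock purchase plan: $165.34
(Employer's $403.46 toward employee stock purchase plan is not withheld from the employee.)
Total deductions = $21.72 + $169.83 + $40.47 + $417.34 + $91.65 + $33.08 + $58.12 + $165.34 = $997.55
Net pay = $2,235.31 − $997.55 = $1,237.76

$1,237.76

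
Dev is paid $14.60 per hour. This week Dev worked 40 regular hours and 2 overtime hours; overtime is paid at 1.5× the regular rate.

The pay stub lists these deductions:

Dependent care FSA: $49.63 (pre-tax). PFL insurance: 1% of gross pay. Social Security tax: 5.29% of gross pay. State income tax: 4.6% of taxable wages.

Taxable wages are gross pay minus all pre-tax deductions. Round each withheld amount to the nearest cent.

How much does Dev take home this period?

Regular pay: 40 × $14.60 = $584.00
Overtime pay: 2 × $14.60 × 1.5 = $43.80
Gross pay = $584.00 + $43.80 = $627.80
Dependent care FSA: $49.63
Taxable wages = $627.80 − $49.63 = $578.17
State income tax: $578.17 × 0.046 = $26.60
PFL insurance: $627.80 × 0.01 = $6.28
Social Security tax: $627.80 × 0.0529 = $33.21
Total deductions = $49.63 + $26.60 + $6.28 + $33.21 = $115.72
Net pay = $627.80 − $115.72 = $512.08

$512.08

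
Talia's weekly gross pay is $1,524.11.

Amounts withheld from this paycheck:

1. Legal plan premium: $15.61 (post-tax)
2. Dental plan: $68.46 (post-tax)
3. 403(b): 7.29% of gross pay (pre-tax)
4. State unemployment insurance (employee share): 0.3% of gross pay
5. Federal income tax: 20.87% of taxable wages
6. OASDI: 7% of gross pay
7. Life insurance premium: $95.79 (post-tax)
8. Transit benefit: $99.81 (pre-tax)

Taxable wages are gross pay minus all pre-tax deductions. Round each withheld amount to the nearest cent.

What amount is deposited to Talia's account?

403(b): $1,524.11 × 0.0729 = $111.11
Transit benefit: $99.81
Pre-tax total = $111.11 + $99.81 = $210.92
Taxable wages = $1,524.11 − $210.92 = $1,313.19
Federal income tax: $1,313.19 × 0.2087 = $274.06
OASDI: $1,524.11 × 0.07 = $106.69
State unemployment insurance (employee share): $1,524.11 × 0.003 = $4.57
Legal plan premium: $15.61
Life insurance premium: $95.79
Dental plan: $68.46
Total deductions = $111.11 + $99.81 + $274.06 + $106.69 + $4.57 + $15.61 + $95.79 + $68.46 = $776.10
Net pay = $1,524.11 − $776.10 = $748.01

$748.01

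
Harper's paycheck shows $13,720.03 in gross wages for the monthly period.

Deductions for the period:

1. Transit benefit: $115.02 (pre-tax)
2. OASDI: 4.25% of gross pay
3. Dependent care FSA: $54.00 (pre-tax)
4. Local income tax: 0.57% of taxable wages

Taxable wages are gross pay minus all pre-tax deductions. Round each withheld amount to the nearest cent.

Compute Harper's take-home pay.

Transit benefit: $115.02
Dependent care FSA: $54.00
Pre-tax total = $115.02 + $54.00 = $169.02
Taxable wages = $13,720.03 − $169.02 = $13,551.01
Local income tax: $13,551.01 × 0.0057 = $77.24
OASDI: $13,720.03 × 0.0425 = $583.10
Total deductions = $115.02 + $54.00 + $77.24 + $583.10 = $829.36
Net pay = $13,720.03 − $829.36 = $12,890.67

$12,890.67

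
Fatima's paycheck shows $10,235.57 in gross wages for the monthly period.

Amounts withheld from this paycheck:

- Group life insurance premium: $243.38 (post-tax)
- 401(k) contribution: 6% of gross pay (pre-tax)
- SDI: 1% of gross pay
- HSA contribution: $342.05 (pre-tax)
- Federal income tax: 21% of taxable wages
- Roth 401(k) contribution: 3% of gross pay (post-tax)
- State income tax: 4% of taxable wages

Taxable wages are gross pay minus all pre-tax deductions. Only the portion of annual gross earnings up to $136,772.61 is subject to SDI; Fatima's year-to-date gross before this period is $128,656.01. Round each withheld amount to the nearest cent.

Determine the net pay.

$6,327.92

HSA contribution: $342.05
401(k) contribution: $10,235.57 × 0.06 = $614.13
Pre-tax total = $342.05 + $614.13 = $956.18
Taxable wages = $10,235.57 − $956.18 = $9,279.39
State income tax: $9,279.39 × 0.04 = $371.18
Federal income tax: $9,279.39 × 0.21 = $1,948.67
SDI: only $136,772.61 − $128,656.01 = $8,116.60 of this check is subject → $8,116.60 × 0.01 = $81.17
Group life insurance premium: $243.38
Roth 401(k) contribution: $10,235.57 × 0.03 = $307.07
Total deductions = $342.05 + $614.13 + $371.18 + $1,948.67 + $81.17 + $243.38 + $307.07 = $3,907.65
Net pay = $10,235.57 − $3,907.65 = $6,327.92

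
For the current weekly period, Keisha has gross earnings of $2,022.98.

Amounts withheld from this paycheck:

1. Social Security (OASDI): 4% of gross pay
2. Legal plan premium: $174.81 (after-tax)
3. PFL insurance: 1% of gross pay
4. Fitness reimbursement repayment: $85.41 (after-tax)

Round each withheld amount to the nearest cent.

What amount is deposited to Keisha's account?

$1,661.61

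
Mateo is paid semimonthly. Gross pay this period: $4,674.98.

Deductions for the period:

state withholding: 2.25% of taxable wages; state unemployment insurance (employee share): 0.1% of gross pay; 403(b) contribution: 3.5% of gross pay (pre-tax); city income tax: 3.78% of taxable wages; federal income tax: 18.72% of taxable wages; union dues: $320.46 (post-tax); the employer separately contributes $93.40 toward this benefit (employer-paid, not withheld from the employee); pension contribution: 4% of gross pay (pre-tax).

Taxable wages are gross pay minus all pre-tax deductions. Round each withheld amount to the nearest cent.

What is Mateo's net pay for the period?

403(b) contribution: $4,674.98 × 0.035 = $163.62
Pension contribution: $4,674.98 × 0.04 = $187.00
Pre-tax total = $163.62 + $187.00 = $350.62
Taxable wages = $4,674.98 − $350.62 = $4,324.36
City income tax: $4,324.36 × 0.0378 = $163.46
Federal income tax: $4,324.36 × 0.1872 = $809.52
State withholding: $4,324.36 × 0.0225 = $97.30
State unemployment insurance (employee share): $4,674.98 × 0.001 = $4.67
Union dues: $320.46
(Employer's $93.40 toward union dues is not withheld from the employee.)
Total deductions = $163.62 + $187.00 + $163.46 + $809.52 + $97.30 + $4.67 + $320.46 = $1,746.03
Net pay = $4,674.98 − $1,746.03 = $2,928.95

$2,928.95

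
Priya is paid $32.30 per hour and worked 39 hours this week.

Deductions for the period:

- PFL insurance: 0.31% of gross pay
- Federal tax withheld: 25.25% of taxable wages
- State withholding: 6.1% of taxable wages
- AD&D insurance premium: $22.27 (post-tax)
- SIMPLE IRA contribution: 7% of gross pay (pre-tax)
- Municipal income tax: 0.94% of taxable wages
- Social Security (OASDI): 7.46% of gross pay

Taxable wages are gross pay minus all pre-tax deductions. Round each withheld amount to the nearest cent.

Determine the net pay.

$673.09

Gross pay: 39 × $32.30 = $1259.70
SIMPLE IRA contribution: $1259.70 × 0.07 = $88.18
Taxable wages = $1259.70 − $88.18 = $1171.52
State withholding: $1171.52 × 0.061 = $71.46
Municipal income tax: $1171.52 × 0.0094 = $11.01
Federal tax withheld: $1171.52 × 0.2525 = $295.81
Social Security (OASDI): $1259.70 × 0.0746 = $93.97
PFL insurance: $1259.70 × 0.0031 = $3.91
AD&D insurance premium: $22.27
Total deductions = $88.18 + $71.46 + $11.01 + $295.81 + $93.97 + $3.91 + $22.27 = $586.61
Net pay = $1259.70 − $586.61 = $673.09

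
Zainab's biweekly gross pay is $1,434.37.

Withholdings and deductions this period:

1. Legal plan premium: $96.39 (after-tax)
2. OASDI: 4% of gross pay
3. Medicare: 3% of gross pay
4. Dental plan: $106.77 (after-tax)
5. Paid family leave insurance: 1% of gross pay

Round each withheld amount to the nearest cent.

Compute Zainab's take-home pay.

Medicare: $1,434.37 × 0.03 = $43.03
Paid family leave insurance: $1,434.37 × 0.01 = $14.34
OASDI: $1,434.37 × 0.04 = $57.37
Legal plan premium: $96.39
Dental plan: $106.77
Total deductions = $43.03 + $14.34 + $57.37 + $96.39 + $106.77 = $317.90
Net pay = $1,434.37 − $317.90 = $1,116.47

$1,116.47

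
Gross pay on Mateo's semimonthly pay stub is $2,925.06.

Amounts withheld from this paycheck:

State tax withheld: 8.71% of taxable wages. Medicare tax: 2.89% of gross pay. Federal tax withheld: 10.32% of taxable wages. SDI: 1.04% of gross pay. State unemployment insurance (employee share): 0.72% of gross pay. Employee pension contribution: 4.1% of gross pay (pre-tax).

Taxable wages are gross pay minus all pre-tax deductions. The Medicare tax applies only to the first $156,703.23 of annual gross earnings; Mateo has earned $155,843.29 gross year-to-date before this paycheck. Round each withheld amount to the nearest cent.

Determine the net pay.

$2,194.98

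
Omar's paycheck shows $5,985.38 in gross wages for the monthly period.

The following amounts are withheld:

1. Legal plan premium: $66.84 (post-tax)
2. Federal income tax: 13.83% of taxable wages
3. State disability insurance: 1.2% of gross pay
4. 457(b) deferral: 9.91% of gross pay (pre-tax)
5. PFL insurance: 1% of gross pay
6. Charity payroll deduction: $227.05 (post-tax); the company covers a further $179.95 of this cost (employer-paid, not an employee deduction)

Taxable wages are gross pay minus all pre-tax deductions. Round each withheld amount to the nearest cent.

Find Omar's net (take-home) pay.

457(b) deferral: $5,985.38 × 0.0991 = $593.15
Taxable wages = $5,985.38 − $593.15 = $5,392.23
Federal income tax: $5,392.23 × 0.1383 = $745.75
PFL insurance: $5,985.38 × 0.01 = $59.85
State disability insurance: $5,985.38 × 0.012 = $71.82
Charity payroll deduction: $227.05
Legal plan premium: $66.84
(Employer's $179.95 toward charity payroll deduction is not withheld from the employee.)
Total deductions = $593.15 + $745.75 + $59.85 + $71.82 + $227.05 + $66.84 = $1,764.46
Net pay = $5,985.38 − $1,764.46 = $4,220.92

$4,220.92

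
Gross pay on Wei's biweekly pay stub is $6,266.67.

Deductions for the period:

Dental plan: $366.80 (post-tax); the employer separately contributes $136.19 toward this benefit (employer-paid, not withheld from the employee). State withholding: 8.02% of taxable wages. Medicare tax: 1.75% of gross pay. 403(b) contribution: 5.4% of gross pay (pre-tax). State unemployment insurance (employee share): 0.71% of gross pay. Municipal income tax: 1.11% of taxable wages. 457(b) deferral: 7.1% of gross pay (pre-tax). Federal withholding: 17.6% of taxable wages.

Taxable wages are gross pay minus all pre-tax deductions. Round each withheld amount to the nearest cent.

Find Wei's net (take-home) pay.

$3,496.68

403(b) contribution: $6,266.67 × 0.054 = $338.40
457(b) deferral: $6,266.67 × 0.071 = $444.93
Pre-tax total = $338.40 + $444.93 = $783.33
Taxable wages = $6,266.67 − $783.33 = $5,483.34
State withholding: $5,483.34 × 0.0802 = $439.76
Municipal income tax: $5,483.34 × 0.0111 = $60.87
Federal withholding: $5,483.34 × 0.176 = $965.07
State unemployment insurance (employee share): $6,266.67 × 0.0071 = $44.49
Medicare tax: $6,266.67 × 0.0175 = $109.67
Dental plan: $366.80
(Employer's $136.19 toward dental plan is not withheld from the employee.)
Total deductions = $338.40 + $444.93 + $439.76 + $60.87 + $965.07 + $44.49 + $109.67 + $366.80 = $2,769.99
Net pay = $6,266.67 − $2,769.99 = $3,496.68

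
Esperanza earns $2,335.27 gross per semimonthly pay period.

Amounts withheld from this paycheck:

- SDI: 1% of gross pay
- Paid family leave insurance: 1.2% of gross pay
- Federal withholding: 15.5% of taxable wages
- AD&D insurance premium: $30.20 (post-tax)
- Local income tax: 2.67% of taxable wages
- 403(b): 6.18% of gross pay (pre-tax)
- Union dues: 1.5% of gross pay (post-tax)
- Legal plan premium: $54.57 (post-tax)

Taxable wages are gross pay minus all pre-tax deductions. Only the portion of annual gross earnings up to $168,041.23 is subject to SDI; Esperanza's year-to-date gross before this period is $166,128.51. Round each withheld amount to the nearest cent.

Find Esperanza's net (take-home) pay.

$1,625.90

403(b): $2,335.27 × 0.0618 = $144.32
Taxable wages = $2,335.27 − $144.32 = $2,190.95
Local income tax: $2,190.95 × 0.0267 = $58.50
Federal withholding: $2,190.95 × 0.155 = $339.60
SDI: only $168,041.23 − $166,128.51 = $1,912.72 of this check is subject → $1,912.72 × 0.01 = $19.13
Paid family leave insurance: $2,335.27 × 0.012 = $28.02
Union dues: $2,335.27 × 0.015 = $35.03
AD&D insurance premium: $30.20
Legal plan premium: $54.57
Total deductions = $144.32 + $58.50 + $339.60 + $19.13 + $28.02 + $35.03 + $30.20 + $54.57 = $709.37
Net pay = $2,335.27 − $709.37 = $1,625.90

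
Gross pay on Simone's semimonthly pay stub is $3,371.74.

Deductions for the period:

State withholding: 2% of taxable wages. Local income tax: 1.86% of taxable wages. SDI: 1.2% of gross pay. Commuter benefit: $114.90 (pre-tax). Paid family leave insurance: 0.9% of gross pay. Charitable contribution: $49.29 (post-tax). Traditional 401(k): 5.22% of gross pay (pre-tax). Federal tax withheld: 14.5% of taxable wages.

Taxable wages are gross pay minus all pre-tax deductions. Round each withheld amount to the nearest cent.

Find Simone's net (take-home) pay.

Traditional 401(k): $3,371.74 × 0.0522 = $176.00
Commuter benefit: $114.90
Pre-tax total = $176.00 + $114.90 = $290.90
Taxable wages = $3,371.74 − $290.90 = $3,080.84
State withholding: $3,080.84 × 0.02 = $61.62
Local income tax: $3,080.84 × 0.0186 = $57.30
Federal tax withheld: $3,080.84 × 0.145 = $446.72
Paid family leave insurance: $3,371.74 × 0.009 = $30.35
SDI: $3,371.74 × 0.012 = $40.46
Charitable contribution: $49.29
Total deductions = $176.00 + $114.90 + $61.62 + $57.30 + $446.72 + $30.35 + $40.46 + $49.29 = $976.64
Net pay = $3,371.74 − $976.64 = $2,395.10

$2,395.10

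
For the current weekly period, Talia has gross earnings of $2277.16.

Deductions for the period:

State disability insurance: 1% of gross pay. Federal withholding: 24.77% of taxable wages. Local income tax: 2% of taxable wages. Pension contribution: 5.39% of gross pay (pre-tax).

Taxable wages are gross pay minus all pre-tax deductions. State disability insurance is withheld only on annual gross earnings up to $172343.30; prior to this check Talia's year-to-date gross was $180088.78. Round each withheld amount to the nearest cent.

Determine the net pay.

$1577.68

Pension contribution: $2277.16 × 0.0539 = $122.74
Taxable wages = $2277.16 − $122.74 = $2154.42
Federal withholding: $2154.42 × 0.2477 = $533.65
Local income tax: $2154.42 × 0.02 = $43.09
State disability insurance: annual cap $172343.30 already reached (YTD $180088.78), so $0.00
Total deductions = $122.74 + $533.65 + $43.09 + $0.00 = $699.48
Net pay = $2277.16 − $699.48 = $1577.68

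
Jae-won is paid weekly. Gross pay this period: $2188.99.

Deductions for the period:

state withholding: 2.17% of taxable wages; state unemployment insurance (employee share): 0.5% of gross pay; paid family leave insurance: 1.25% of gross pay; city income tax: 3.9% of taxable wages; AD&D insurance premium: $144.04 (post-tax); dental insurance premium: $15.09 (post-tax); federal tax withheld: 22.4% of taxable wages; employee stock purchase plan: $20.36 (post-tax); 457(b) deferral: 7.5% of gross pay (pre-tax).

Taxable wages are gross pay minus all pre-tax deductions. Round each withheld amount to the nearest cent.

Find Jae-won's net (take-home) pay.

$1230.56

457(b) deferral: $2188.99 × 0.075 = $164.17
Taxable wages = $2188.99 − $164.17 = $2024.82
Federal tax withheld: $2024.82 × 0.224 = $453.56
State withholding: $2024.82 × 0.0217 = $43.94
City income tax: $2024.82 × 0.039 = $78.97
State unemployment insurance (employee share): $2188.99 × 0.005 = $10.94
Paid family leave insurance: $2188.99 × 0.0125 = $27.36
Dental insurance premium: $15.09
AD&D insurance premium: $144.04
Employee stock purchase plan: $20.36
Total deductions = $164.17 + $453.56 + $43.94 + $78.97 + $10.94 + $27.36 + $15.09 + $144.04 + $20.36 = $958.43
Net pay = $2188.99 − $958.43 = $1230.56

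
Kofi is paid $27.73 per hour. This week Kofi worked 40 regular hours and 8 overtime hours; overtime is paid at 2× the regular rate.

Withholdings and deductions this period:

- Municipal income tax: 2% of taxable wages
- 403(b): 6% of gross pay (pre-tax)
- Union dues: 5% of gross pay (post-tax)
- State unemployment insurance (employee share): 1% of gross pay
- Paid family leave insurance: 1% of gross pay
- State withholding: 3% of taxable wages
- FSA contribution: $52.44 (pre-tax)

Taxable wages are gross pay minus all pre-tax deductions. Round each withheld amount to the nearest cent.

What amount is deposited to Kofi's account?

Regular pay: 40 × $27.73 = $1,109.20
Overtime pay: 8 × $27.73 × 2 = $443.68
Gross pay = $1,109.20 + $443.68 = $1,552.88
403(b): $1,552.88 × 0.06 = $93.17
FSA contribution: $52.44
Pre-tax total = $93.17 + $52.44 = $145.61
Taxable wages = $1,552.88 − $145.61 = $1,407.27
Municipal income tax: $1,407.27 × 0.02 = $28.15
State withholding: $1,407.27 × 0.03 = $42.22
State unemployment insurance (employee share): $1,552.88 × 0.01 = $15.53
Paid family leave insurance: $1,552.88 × 0.01 = $15.53
Union dues: $1,552.88 × 0.05 = $77.64
Total deductions = $93.17 + $52.44 + $28.15 + $42.22 + $15.53 + $15.53 + $77.64 = $324.68
Net pay = $1,552.88 − $324.68 = $1,228.20

$1,228.20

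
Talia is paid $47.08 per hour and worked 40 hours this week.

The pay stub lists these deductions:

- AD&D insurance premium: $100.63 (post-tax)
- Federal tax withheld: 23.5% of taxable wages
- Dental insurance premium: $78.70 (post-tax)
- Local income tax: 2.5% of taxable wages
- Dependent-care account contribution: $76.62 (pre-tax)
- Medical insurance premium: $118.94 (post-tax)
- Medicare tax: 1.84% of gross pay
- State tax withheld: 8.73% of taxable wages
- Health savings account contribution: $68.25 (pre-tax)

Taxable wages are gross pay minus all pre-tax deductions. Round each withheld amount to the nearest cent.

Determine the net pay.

$801.68

Gross pay: 40 × $47.08 = $1883.20
Health savings account contribution: $68.25
Dependent-care account contribution: $76.62
Pre-tax total = $68.25 + $76.62 = $144.87
Taxable wages = $1883.20 − $144.87 = $1738.33
State tax withheld: $1738.33 × 0.0873 = $151.76
Federal tax withheld: $1738.33 × 0.235 = $408.51
Local income tax: $1738.33 × 0.025 = $43.46
Medicare tax: $1883.20 × 0.0184 = $34.65
AD&D insurance premium: $100.63
Medical insurance premium: $118.94
Dental insurance premium: $78.70
Total deductions = $68.25 + $76.62 + $151.76 + $408.51 + $43.46 + $34.65 + $100.63 + $118.94 + $78.70 = $1081.52
Net pay = $1883.20 − $1081.52 = $801.68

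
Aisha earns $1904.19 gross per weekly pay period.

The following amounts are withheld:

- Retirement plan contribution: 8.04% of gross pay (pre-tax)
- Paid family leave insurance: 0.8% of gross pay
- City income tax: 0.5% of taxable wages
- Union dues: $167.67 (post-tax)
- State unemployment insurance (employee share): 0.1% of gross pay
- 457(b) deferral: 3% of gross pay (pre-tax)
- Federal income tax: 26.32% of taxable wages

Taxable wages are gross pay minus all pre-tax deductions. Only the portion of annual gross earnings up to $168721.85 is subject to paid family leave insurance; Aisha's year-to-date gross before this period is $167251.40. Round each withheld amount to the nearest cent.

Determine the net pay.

$1058.31

Retirement plan contribution: $1904.19 × 0.0804 = $153.10
457(b) deferral: $1904.19 × 0.03 = $57.13
Pre-tax total = $153.10 + $57.13 = $210.23
Taxable wages = $1904.19 − $210.23 = $1693.96
City income tax: $1693.96 × 0.005 = $8.47
Federal income tax: $1693.96 × 0.2632 = $445.85
State unemployment insurance (employee share): $1904.19 × 0.001 = $1.90
Paid family leave insurance: only $168721.85 − $167251.40 = $1470.45 of this check is subject → $1470.45 × 0.008 = $11.76
Union dues: $167.67
Total deductions = $153.10 + $57.13 + $8.47 + $445.85 + $1.90 + $11.76 + $167.67 = $845.88
Net pay = $1904.19 − $845.88 = $1058.31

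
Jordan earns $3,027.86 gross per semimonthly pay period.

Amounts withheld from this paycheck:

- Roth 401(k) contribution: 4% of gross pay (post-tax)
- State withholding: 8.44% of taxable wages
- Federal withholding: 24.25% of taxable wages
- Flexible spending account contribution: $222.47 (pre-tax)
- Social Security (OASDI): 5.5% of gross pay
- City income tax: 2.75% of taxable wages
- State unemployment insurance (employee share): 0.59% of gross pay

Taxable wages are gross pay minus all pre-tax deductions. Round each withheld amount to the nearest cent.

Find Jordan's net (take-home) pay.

Flexible spending account contribution: $222.47
Taxable wages = $3,027.86 − $222.47 = $2,805.39
State withholding: $2,805.39 × 0.0844 = $236.77
City income tax: $2,805.39 × 0.0275 = $77.15
Federal withholding: $2,805.39 × 0.2425 = $680.31
Social Security (OASDI): $3,027.86 × 0.055 = $166.53
State unemployment insurance (employee share): $3,027.86 × 0.0059 = $17.86
Roth 401(k) contribution: $3,027.86 × 0.04 = $121.11
Total deductions = $222.47 + $236.77 + $77.15 + $680.31 + $166.53 + $17.86 + $121.11 = $1,522.20
Net pay = $3,027.86 − $1,522.20 = $1,505.66

$1,505.66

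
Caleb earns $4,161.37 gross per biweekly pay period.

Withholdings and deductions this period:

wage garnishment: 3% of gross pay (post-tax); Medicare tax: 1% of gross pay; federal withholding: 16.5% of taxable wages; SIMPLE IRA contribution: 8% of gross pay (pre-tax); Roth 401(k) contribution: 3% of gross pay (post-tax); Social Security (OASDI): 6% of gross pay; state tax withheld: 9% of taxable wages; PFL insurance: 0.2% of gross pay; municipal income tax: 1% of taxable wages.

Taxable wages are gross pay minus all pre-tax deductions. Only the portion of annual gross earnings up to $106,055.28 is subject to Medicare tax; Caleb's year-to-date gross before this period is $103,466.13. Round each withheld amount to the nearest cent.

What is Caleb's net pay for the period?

$2,280.35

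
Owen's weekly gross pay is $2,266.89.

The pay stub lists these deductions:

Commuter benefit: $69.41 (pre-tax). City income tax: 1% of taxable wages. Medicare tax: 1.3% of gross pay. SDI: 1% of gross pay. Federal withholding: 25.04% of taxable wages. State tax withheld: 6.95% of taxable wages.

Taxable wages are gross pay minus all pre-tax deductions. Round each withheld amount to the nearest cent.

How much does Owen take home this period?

Commuter benefit: $69.41
Taxable wages = $2,266.89 − $69.41 = $2,197.48
City income tax: $2,197.48 × 0.01 = $21.97
Federal withholding: $2,197.48 × 0.2504 = $550.25
State tax withheld: $2,197.48 × 0.0695 = $152.72
SDI: $2,266.89 × 0.01 = $22.67
Medicare tax: $2,266.89 × 0.013 = $29.47
Total deductions = $69.41 + $21.97 + $550.25 + $152.72 + $22.67 + $29.47 = $846.49
Net pay = $2,266.89 − $846.49 = $1,420.40

$1,420.40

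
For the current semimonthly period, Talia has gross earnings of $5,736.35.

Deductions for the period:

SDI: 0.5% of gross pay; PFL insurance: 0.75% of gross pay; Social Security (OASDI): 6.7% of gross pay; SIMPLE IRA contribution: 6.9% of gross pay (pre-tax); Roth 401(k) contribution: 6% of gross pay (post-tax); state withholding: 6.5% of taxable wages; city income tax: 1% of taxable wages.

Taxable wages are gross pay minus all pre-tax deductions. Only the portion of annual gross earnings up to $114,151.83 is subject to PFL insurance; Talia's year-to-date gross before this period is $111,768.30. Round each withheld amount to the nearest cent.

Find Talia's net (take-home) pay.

$4,164.91

SIMPLE IRA contribution: $5,736.35 × 0.069 = $395.81
Taxable wages = $5,736.35 − $395.81 = $5,340.54
State withholding: $5,340.54 × 0.065 = $347.14
City income tax: $5,340.54 × 0.01 = $53.41
PFL insurance: only $114,151.83 − $111,768.30 = $2,383.53 of this check is subject → $2,383.53 × 0.0075 = $17.88
SDI: $5,736.35 × 0.005 = $28.68
Social Security (OASDI): $5,736.35 × 0.067 = $384.34
Roth 401(k) contribution: $5,736.35 × 0.06 = $344.18
Total deductions = $395.81 + $347.14 + $53.41 + $17.88 + $28.68 + $384.34 + $344.18 = $1,571.44
Net pay = $5,736.35 − $1,571.44 = $4,164.91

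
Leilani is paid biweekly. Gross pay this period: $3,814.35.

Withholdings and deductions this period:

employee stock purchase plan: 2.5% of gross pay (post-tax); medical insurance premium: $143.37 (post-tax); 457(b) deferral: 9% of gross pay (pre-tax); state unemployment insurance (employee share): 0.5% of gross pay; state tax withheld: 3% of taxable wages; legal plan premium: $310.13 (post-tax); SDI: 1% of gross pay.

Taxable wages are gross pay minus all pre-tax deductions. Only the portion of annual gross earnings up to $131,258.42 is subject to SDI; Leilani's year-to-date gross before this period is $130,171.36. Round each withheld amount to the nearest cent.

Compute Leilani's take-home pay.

$2,788.13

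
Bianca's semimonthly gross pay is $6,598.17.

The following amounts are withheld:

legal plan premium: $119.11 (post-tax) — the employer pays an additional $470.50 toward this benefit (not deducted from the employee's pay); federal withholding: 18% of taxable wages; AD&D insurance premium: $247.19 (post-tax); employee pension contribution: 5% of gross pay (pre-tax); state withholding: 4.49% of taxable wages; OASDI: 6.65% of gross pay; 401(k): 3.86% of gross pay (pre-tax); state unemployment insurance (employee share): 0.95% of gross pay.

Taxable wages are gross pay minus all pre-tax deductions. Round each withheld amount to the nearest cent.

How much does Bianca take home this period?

401(k): $6,598.17 × 0.0386 = $254.69
Employee pension contribution: $6,598.17 × 0.05 = $329.91
Pre-tax total = $254.69 + $329.91 = $584.60
Taxable wages = $6,598.17 − $584.60 = $6,013.57
State withholding: $6,013.57 × 0.0449 = $270.01
Federal withholding: $6,013.57 × 0.18 = $1,082.44
State unemployment insurance (employee share): $6,598.17 × 0.0095 = $62.68
OASDI: $6,598.17 × 0.0665 = $438.78
AD&D insurance premium: $247.19
Legal plan premium: $119.11
(Employer's $470.50 toward legal plan premium is not withheld from the employee.)
Total deductions = $254.69 + $329.91 + $270.01 + $1,082.44 + $62.68 + $438.78 + $247.19 + $119.11 = $2,804.81
Net pay = $6,598.17 − $2,804.81 = $3,793.36

$3,793.36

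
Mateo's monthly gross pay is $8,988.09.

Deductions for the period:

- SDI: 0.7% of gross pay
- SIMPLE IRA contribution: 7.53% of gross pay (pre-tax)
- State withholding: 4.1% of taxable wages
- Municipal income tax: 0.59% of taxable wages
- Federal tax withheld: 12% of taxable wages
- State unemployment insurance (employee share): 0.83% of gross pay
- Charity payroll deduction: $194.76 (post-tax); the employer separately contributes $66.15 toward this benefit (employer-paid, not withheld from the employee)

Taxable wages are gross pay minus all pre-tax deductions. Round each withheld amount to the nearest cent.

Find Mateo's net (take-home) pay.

SIMPLE IRA contribution: $8,988.09 × 0.0753 = $676.80
Taxable wages = $8,988.09 − $676.80 = $8,311.29
Municipal income tax: $8,311.29 × 0.0059 = $49.04
Federal tax withheld: $8,311.29 × 0.12 = $997.35
State withholding: $8,311.29 × 0.041 = $340.76
State unemployment insurance (employee share): $8,988.09 × 0.0083 = $74.60
SDI: $8,988.09 × 0.007 = $62.92
Charity payroll deduction: $194.76
(Employer's $66.15 toward charity payroll deduction is not withheld from the employee.)
Total deductions = $676.80 + $49.04 + $997.35 + $340.76 + $74.60 + $62.92 + $194.76 = $2,396.23
Net pay = $8,988.09 − $2,396.23 = $6,591.86

$6,591.86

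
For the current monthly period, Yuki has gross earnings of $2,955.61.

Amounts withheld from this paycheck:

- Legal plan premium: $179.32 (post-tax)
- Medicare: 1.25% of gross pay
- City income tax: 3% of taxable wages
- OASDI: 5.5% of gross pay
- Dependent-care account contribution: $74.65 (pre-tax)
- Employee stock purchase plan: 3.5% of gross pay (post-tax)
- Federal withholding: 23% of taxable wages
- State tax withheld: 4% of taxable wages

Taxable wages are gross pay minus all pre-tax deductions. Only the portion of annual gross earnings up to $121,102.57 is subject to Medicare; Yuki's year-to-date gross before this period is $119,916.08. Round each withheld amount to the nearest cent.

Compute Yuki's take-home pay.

$1,556.51

Dependent-care account contribution: $74.65
Taxable wages = $2,955.61 − $74.65 = $2,880.96
City income tax: $2,880.96 × 0.03 = $86.43
Federal withholding: $2,880.96 × 0.23 = $662.62
State tax withheld: $2,880.96 × 0.04 = $115.24
Medicare: only $121,102.57 − $119,916.08 = $1,186.49 of this check is subject → $1,186.49 × 0.0125 = $14.83
OASDI: $2,955.61 × 0.055 = $162.56
Employee stock purchase plan: $2,955.61 × 0.035 = $103.45
Legal plan premium: $179.32
Total deductions = $74.65 + $86.43 + $662.62 + $115.24 + $14.83 + $162.56 + $103.45 + $179.32 = $1,399.10
Net pay = $2,955.61 − $1,399.10 = $1,556.51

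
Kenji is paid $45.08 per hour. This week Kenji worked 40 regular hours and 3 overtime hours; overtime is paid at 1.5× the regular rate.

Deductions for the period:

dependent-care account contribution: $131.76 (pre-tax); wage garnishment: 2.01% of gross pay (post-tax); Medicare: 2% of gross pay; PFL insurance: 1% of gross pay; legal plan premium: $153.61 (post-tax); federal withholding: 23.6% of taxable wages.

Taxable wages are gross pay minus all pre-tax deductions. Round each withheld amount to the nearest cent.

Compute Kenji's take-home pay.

$1,177.86

Regular pay: 40 × $45.08 = $1,803.20
Overtime pay: 3 × $45.08 × 1.5 = $202.86
Gross pay = $1,803.20 + $202.86 = $2,006.06
Dependent-care account contribution: $131.76
Taxable wages = $2,006.06 − $131.76 = $1,874.30
Federal withholding: $1,874.30 × 0.236 = $442.33
PFL insurance: $2,006.06 × 0.01 = $20.06
Medicare: $2,006.06 × 0.02 = $40.12
Wage garnishment: $2,006.06 × 0.0201 = $40.32
Legal plan premium: $153.61
Total deductions = $131.76 + $442.33 + $20.06 + $40.12 + $40.32 + $153.61 = $828.20
Net pay = $2,006.06 − $828.20 = $1,177.86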